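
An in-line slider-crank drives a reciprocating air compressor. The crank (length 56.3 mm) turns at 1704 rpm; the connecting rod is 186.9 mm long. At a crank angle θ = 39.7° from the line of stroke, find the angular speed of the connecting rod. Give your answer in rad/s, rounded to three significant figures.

42.1

ω = 178.4 rad/s (converted from 1704 rpm).
The rod makes angle φ with the slider axis where L sinφ = r sinθ; differentiating, L cosφ·φ̇ = r ω cosθ.
L cosφ = √(L² − r² sin²θ) = 0.18341 m.
|ω_rod| = r ω |cosθ| / √(L² − r² sin²θ) = 0.0563·178.4·0.76940/0.18341 = 42.145 rad/s.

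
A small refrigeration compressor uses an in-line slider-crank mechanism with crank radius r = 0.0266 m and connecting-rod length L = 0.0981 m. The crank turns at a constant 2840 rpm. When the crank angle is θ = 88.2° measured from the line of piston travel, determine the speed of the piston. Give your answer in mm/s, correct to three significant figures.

ω = 2π·2840/60 = 297.4 rad/s
For an in-line slider-crank, x = r cosθ + √(L² − r² sin²θ), so v = −rω sinθ·[1 + r cosθ/√(L² − r² sin²θ)].
With r = 0.0266 m, L = 0.0981 m, θ = 88.2°: √(L² − r² sin²θ) = 0.094429 m.
v = −0.0266·297.4·0.99951·[1 + 0.0266·0.03141/0.094429] = -7.977 m/s.
|v| = 7.977 m/s = 7977 mm/s.

7980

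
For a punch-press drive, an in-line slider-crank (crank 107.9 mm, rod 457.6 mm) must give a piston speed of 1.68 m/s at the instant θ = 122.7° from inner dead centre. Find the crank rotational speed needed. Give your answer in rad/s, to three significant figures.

21.3

For an in-line slider-crank, |v_piston| = rω|sinθ|·[1 + r cosθ/√(L² − r² sin²θ)].
With r = 0.1079 m, L = 0.4576 m, θ = 122.7°: the bracketed kinematic factor |dx/dθ| = 0.078998 m.
ω = v/|dx/dθ| = 1.68/0.078998 = 21.266 rad/s.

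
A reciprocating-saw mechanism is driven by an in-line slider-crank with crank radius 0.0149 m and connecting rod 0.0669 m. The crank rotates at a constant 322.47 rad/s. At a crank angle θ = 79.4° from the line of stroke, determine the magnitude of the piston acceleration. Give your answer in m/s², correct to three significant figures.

44.1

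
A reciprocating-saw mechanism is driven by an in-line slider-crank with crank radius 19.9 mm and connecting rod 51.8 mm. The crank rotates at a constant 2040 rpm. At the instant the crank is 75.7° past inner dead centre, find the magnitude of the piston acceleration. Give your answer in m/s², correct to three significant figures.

102

ω = 2π·2040/60 = 213.6 rad/s
x(θ) = r cosθ + √(L² − r² sin²θ); with ω constant, a = ω²·d²x/dθ².
d²x/dθ² = −r cosθ − r²(cos2θ)/√u − r⁴ sin²2θ/(4u^{3/2}),  u = L² − r² sin²θ = 0.00231139 m².
Substituting r = 0.0199 m, L = 0.0518 m, θ = 75.7°: d²x/dθ² = +0.0022358 m.
a = ω²·d²x/dθ² = (213.6)²·(+0.0022358) = +102.04 m/s²;  |a| = 102.04 m/s².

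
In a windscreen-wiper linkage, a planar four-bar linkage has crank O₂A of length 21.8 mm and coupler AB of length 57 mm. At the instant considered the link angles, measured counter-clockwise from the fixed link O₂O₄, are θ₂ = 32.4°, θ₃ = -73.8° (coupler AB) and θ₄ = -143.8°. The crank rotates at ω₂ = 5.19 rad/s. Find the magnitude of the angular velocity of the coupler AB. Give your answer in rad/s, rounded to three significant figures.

ω₂ = 5.19 rad/s
Differentiating the loop-closure r₂e^{iθ₂}+r₃e^{iθ₃}=r₁+r₄e^{iθ₄} gives r₂ω₂e^{iθ₂}+r₃ω₃e^{iθ₃}=r₄ω₄e^{iθ₄}.
Eliminating the other unknown: ω₃ = r₂ω₂ sin(θ₄−θ₂) / [r₃ sin(θ₃−θ₄)].
Numerator sine = -0.06627; denominator sine = +0.93969.
Result = 0.0218·5.19·(-0.06627) / (0.057·(+0.93969)) = -0.13999 rad/s; magnitude 0.13999 rad/s.

0.140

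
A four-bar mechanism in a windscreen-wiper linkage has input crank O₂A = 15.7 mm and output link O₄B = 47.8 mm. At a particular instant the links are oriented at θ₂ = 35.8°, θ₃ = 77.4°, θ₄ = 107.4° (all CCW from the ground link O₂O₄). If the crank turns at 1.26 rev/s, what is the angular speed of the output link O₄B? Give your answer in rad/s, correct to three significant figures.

ω₂ = 7.917 rad/s (from 1.26 rev/s).
Differentiating the loop-closure r₂e^{iθ₂}+r₃e^{iθ₃}=r₁+r₄e^{iθ₄} gives r₂ω₂e^{iθ₂}+r₃ω₃e^{iθ₃}=r₄ω₄e^{iθ₄}.
Eliminating the other unknown: ω₄ = r₂ω₂ sin(θ₂−θ₃) / [r₄ sin(θ₄−θ₃)].
Numerator sine = -0.66393; denominator sine = +0.50000.
Result = 0.0157·7.917·(-0.66393) / (0.0478·(+0.50000)) = -3.4528 rad/s; magnitude 3.4528 rad/s.

3.45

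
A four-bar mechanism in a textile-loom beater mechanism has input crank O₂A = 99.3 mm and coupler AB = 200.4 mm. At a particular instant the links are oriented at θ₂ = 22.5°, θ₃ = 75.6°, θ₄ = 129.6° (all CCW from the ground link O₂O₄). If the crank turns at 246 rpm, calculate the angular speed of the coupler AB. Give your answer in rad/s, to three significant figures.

15.1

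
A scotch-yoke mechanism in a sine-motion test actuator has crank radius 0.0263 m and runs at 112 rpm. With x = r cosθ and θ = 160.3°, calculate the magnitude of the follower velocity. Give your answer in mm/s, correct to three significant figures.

ω = 11.73 rad/s (from 112 rpm).
x = r cosθ ⇒ ẋ = −rω sinθ.
|v| = rω|sinθ| = 0.0263·11.73·|sin 160.3°| = 0.10398 m/s = 103.98 mm/s.

104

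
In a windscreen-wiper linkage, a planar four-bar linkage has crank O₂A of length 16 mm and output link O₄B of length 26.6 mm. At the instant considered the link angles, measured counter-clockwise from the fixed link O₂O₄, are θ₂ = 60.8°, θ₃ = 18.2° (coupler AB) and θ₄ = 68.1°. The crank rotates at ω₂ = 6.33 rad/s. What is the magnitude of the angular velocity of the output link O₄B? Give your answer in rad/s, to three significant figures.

ω₂ = 6.33 rad/s
Differentiating the loop-closure r₂e^{iθ₂}+r₃e^{iθ₃}=r₁+r₄e^{iθ₄} gives r₂ω₂e^{iθ₂}+r₃ω₃e^{iθ₃}=r₄ω₄e^{iθ₄}.
Eliminating the other unknown: ω₄ = r₂ω₂ sin(θ₂−θ₃) / [r₄ sin(θ₄−θ₃)].
Numerator sine = +0.67688; denominator sine = +0.76492.
Result = 0.016·6.33·(+0.67688) / (0.0266·(+0.76492)) = +3.3693 rad/s; magnitude 3.3693 rad/s.

3.37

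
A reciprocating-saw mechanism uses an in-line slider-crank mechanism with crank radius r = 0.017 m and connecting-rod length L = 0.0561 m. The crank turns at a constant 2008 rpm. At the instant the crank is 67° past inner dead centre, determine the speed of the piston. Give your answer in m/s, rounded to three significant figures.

ω = 2π·2008/60 = 210.3 rad/s
For an in-line slider-crank, x = r cosθ + √(L² − r² sin²θ), so v = −rω sinθ·[1 + r cosθ/√(L² − r² sin²θ)].
With r = 0.017 m, L = 0.0561 m, θ = 67°: √(L² − r² sin²θ) = 0.053873 m.
v = −0.017·210.3·0.92050·[1 + 0.017·0.39073/0.053873] = -3.6963 m/s.
|v| = 3.6963 m/s.

3.70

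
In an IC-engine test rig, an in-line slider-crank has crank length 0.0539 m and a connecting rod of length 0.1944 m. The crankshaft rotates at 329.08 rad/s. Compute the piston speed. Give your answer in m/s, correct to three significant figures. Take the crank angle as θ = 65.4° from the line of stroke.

18.1

ω = 329.1 rad/s
For an in-line slider-crank, x = r cosθ + √(L² − r² sin²θ), so v = −rω sinθ·[1 + r cosθ/√(L² − r² sin²θ)].
With r = 0.0539 m, L = 0.1944 m, θ = 65.4°: √(L² − r² sin²θ) = 0.18812 m.
v = −0.0539·329.1·0.90924·[1 + 0.0539·0.41628/0.18812] = -18.051 m/s.
|v| = 18.051 m/s.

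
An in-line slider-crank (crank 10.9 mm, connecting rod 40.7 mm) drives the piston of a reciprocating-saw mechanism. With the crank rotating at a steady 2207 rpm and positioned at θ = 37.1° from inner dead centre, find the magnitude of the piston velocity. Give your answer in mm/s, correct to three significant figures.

ω = 2π·2207/60 = 231.1 rad/s
For an in-line slider-crank, x = r cosθ + √(L² − r² sin²θ), so v = −rω sinθ·[1 + r cosθ/√(L² − r² sin²θ)].
With r = 0.0109 m, L = 0.0407 m, θ = 37.1°: √(L² − r² sin²θ) = 0.040165 m.
v = −0.0109·231.1·0.60321·[1 + 0.0109·0.79758/0.040165] = -1.8485 m/s.
|v| = 1.8485 m/s = 1848.5 mm/s.

1850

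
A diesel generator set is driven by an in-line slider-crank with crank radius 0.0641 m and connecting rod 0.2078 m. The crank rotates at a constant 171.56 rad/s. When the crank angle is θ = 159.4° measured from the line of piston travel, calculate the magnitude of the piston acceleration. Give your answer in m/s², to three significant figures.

ω = 171.6 rad/s
x(θ) = r cosθ + √(L² − r² sin²θ); with ω constant, a = ω²·d²x/dθ².
d²x/dθ² = −r cosθ − r²(cos2θ)/√u − r⁴ sin²2θ/(4u^{3/2}),  u = L² − r² sin²θ = 0.0426722 m².
Substituting r = 0.0641 m, L = 0.2078 m, θ = 159.4°: d²x/dθ² = +0.044828 m.
a = ω²·d²x/dθ² = (171.6)²·(+0.044828) = +1319.4 m/s²;  |a| = 1319.4 m/s².

1320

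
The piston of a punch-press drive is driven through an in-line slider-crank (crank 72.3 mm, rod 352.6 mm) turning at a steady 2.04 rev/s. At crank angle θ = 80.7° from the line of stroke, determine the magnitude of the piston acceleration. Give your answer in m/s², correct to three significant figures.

0.435

ω = 2π·2.04 = 12.82 rad/s
x(θ) = r cosθ + √(L² − r² sin²θ); with ω constant, a = ω²·d²x/dθ².
d²x/dθ² = −r cosθ − r²(cos2θ)/√u − r⁴ sin²2θ/(4u^{3/2}),  u = L² − r² sin²θ = 0.119236 m².
Substituting r = 0.0723 m, L = 0.3526 m, θ = 80.7°: d²x/dθ² = +0.0026466 m.
a = ω²·d²x/dθ² = (12.82)²·(+0.0026466) = +0.43482 m/s²;  |a| = 0.43482 m/s².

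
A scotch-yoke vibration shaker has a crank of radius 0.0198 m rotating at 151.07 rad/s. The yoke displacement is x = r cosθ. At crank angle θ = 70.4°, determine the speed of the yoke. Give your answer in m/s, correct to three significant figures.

2.82

ω = 151.1 rad/s
x = r cosθ ⇒ ẋ = −rω sinθ.
|v| = rω|sinθ| = 0.0198·151.1·|sin 70.4°| = 2.8179 m/s.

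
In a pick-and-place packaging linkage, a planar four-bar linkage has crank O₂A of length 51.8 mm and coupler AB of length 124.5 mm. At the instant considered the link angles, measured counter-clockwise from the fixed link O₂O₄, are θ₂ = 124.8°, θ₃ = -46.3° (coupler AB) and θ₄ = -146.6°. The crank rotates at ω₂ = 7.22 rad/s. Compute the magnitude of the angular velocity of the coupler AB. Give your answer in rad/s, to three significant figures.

ω₂ = 7.22 rad/s
Differentiating the loop-closure r₂e^{iθ₂}+r₃e^{iθ₃}=r₁+r₄e^{iθ₄} gives r₂ω₂e^{iθ₂}+r₃ω₃e^{iθ₃}=r₄ω₄e^{iθ₄}.
Eliminating the other unknown: ω₃ = r₂ω₂ sin(θ₄−θ₂) / [r₃ sin(θ₃−θ₄)].
Numerator sine = +0.99970; denominator sine = +0.98389.
Result = 0.0518·7.22·(+0.99970) / (0.1245·(+0.98389)) = +3.0523 rad/s; magnitude 3.0523 rad/s.

3.05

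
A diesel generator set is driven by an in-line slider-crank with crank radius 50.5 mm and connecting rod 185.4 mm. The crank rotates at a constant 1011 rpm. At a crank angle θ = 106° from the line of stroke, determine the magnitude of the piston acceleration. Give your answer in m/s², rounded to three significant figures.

291

ω = 2π·1011/60 = 105.9 rad/s
x(θ) = r cosθ + √(L² − r² sin²θ); with ω constant, a = ω²·d²x/dθ².
d²x/dθ² = −r cosθ − r²(cos2θ)/√u − r⁴ sin²2θ/(4u^{3/2}),  u = L² − r² sin²θ = 0.0320167 m².
Substituting r = 0.0505 m, L = 0.1854 m, θ = 106°: d²x/dθ² = +0.025927 m.
a = ω²·d²x/dθ² = (105.9)²·(+0.025927) = +290.61 m/s²;  |a| = 290.61 m/s².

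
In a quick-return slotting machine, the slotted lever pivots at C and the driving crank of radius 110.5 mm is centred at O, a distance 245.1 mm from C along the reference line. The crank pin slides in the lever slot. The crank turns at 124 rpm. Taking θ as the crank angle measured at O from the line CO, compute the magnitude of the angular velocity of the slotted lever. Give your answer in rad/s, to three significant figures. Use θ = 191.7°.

9.66

ω = 12.99 rad/s (from 124 rpm).
Crank pin A relative to C: A = (d + r cosθ, r sinθ); lever angle φ = atan2(r sinθ, d + r cosθ).
Differentiating tanφ: φ̇ = rω(d cosθ + r)/(d² + r² + 2dr cosθ).
d² + r² + 2dr cosθ = |CA|² = 0.0192426 m²;  d cosθ + r = -0.12951 m.
|ω_lever| = |0.1105·12.99·-0.12951| / 0.0192426 = 9.657 rad/s.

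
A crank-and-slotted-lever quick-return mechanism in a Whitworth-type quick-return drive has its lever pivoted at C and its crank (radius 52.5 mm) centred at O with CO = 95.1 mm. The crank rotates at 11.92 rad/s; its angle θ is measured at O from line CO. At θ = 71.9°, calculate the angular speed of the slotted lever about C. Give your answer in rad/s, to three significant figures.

ω = 11.92 rad/s
Crank pin A relative to C: A = (d + r cosθ, r sinθ); lever angle φ = atan2(r sinθ, d + r cosθ).
Differentiating tanφ: φ̇ = rω(d cosθ + r)/(d² + r² + 2dr cosθ).
d² + r² + 2dr cosθ = |CA|² = 0.0149025 m²;  d cosθ + r = +0.082045 m.
|ω_lever| = |0.0525·11.92·+0.082045| / 0.0149025 = 3.4453 rad/s.

3.45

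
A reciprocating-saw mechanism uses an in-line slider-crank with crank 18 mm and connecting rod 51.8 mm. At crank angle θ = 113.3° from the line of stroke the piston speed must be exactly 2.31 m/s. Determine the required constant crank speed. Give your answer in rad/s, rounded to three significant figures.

For an in-line slider-crank, |v_piston| = rω|sinθ|·[1 + r cosθ/√(L² − r² sin²θ)].
With r = 0.018 m, L = 0.0518 m, θ = 113.3°: the bracketed kinematic factor |dx/dθ| = 0.014134 m.
ω = v/|dx/dθ| = 2.31/0.014134 = 163.43 rad/s.

163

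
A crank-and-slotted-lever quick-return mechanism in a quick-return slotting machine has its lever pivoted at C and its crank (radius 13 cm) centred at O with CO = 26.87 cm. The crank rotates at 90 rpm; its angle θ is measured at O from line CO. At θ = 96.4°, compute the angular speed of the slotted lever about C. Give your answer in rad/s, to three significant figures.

1.51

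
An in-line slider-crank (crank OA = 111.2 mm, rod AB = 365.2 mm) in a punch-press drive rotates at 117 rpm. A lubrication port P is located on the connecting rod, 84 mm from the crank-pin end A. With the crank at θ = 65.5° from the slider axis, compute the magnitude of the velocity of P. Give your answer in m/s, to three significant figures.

ω = 12.25 rad/s.  Crank-pin speed |V_A| = rω = 1.3624 m/s, perpendicular to OA.
Rod angle: sinφ = −(r/L) sinθ ⇒ φ = -16.086°; ω_rod = −rω cosθ/√(L²−r²sin²θ) = -1.6101 rad/s.
V_P = V_A + ω_rod × AP, with AP = 0.084 m along the rod.
Components: V_Px = −rω sinθ − a·ω_rod·sinφ = -1.2772 m/s;  V_Py = rω cosθ + a·ω_rod·cosφ = +0.43504 m/s.
|V_P| = √(V_Px² + V_Py²) = 1.3493 m/s.

1.35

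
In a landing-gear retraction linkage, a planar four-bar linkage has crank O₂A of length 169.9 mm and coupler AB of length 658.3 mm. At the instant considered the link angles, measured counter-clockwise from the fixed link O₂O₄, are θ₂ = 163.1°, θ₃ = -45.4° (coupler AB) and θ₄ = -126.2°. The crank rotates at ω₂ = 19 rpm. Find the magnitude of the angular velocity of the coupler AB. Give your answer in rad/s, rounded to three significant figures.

ω₂ = 1.99 rad/s (from 19 rpm).
Differentiating the loop-closure r₂e^{iθ₂}+r₃e^{iθ₃}=r₁+r₄e^{iθ₄} gives r₂ω₂e^{iθ₂}+r₃ω₃e^{iθ₃}=r₄ω₄e^{iθ₄}.
Eliminating the other unknown: ω₃ = r₂ω₂ sin(θ₄−θ₂) / [r₃ sin(θ₃−θ₄)].
Numerator sine = +0.94380; denominator sine = +0.98714.
Result = 0.1699·1.99·(+0.94380) / (0.6583·(+0.98714)) = +0.49097 rad/s; magnitude 0.49097 rad/s.

0.491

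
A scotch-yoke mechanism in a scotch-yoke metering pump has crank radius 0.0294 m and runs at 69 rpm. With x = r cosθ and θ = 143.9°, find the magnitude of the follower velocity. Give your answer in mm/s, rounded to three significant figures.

125

ω = 7.226 rad/s (from 69 rpm).
x = r cosθ ⇒ ẋ = −rω sinθ.
|v| = rω|sinθ| = 0.0294·7.226·|sin 143.9°| = 0.12517 m/s = 125.17 mm/s.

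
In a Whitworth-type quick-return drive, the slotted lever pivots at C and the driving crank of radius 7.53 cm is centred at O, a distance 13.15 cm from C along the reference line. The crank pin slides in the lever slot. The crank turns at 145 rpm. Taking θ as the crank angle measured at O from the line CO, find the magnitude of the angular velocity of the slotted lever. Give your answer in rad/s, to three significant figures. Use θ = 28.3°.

5.41

ω = 15.18 rad/s (from 145 rpm).
Crank pin A relative to C: A = (d + r cosθ, r sinθ); lever angle φ = atan2(r sinθ, d + r cosθ).
Differentiating tanφ: φ̇ = rω(d cosθ + r)/(d² + r² + 2dr cosθ).
d² + r² + 2dr cosθ = |CA|² = 0.0403992 m²;  d cosθ + r = +0.19108 m.
|ω_lever| = |0.0753·15.18·+0.19108| / 0.0403992 = 5.408 rad/s.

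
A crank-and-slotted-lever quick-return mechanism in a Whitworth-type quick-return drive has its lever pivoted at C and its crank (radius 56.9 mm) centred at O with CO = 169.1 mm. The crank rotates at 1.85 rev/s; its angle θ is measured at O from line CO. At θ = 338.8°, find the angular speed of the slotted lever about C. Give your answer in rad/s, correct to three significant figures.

2.85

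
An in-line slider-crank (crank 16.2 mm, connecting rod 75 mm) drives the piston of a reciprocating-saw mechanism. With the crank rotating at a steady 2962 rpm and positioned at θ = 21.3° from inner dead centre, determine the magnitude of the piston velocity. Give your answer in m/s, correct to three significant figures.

ω = 2π·2962/60 = 310.2 rad/s
For an in-line slider-crank, x = r cosθ + √(L² − r² sin²θ), so v = −rω sinθ·[1 + r cosθ/√(L² − r² sin²θ)].
With r = 0.0162 m, L = 0.075 m, θ = 21.3°: √(L² − r² sin²θ) = 0.074769 m.
v = −0.0162·310.2·0.36325·[1 + 0.0162·0.93169/0.074769] = -2.1938 m/s.
|v| = 2.1938 m/s.

2.19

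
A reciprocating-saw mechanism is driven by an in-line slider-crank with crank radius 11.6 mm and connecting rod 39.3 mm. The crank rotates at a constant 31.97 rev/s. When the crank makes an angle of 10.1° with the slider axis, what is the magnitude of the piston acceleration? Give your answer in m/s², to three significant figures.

ω = 2π·32 = 200.9 rad/s
x(θ) = r cosθ + √(L² − r² sin²θ); with ω constant, a = ω²·d²x/dθ².
d²x/dθ² = −r cosθ − r²(cos2θ)/√u − r⁴ sin²2θ/(4u^{3/2}),  u = L² − r² sin²θ = 0.00154035 m².
Substituting r = 0.0116 m, L = 0.0393 m, θ = 10.1°: d²x/dθ² = -0.014647 m.
a = ω²·d²x/dθ² = (200.9)²·(-0.014647) = -591 m/s²;  |a| = 591 m/s².

591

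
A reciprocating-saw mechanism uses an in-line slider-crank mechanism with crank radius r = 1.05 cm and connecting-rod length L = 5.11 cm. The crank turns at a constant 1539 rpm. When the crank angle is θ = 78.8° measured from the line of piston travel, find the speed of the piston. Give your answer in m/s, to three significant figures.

ω = 2π·1539/60 = 161.2 rad/s
For an in-line slider-crank, x = r cosθ + √(L² − r² sin²θ), so v = −rω sinθ·[1 + r cosθ/√(L² − r² sin²θ)].
With r = 0.0105 m, L = 0.0511 m, θ = 78.8°: √(L² − r² sin²θ) = 0.050051 m.
v = −0.0105·161.2·0.98096·[1 + 0.0105·0.19423/0.050051] = -1.7276 m/s.
|v| = 1.7276 m/s.

1.73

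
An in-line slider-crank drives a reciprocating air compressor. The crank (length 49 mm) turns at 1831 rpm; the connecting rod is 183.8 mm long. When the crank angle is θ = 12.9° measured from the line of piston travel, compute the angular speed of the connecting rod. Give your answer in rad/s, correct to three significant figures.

49.9

ω = 191.7 rad/s (converted from 1831 rpm).
The rod makes angle φ with the slider axis where L sinφ = r sinθ; differentiating, L cosφ·φ̇ = r ω cosθ.
L cosφ = √(L² − r² sin²θ) = 0.18347 m.
|ω_rod| = r ω |cosθ| / √(L² − r² sin²θ) = 0.049·191.7·0.97476/0.18347 = 49.916 rad/s.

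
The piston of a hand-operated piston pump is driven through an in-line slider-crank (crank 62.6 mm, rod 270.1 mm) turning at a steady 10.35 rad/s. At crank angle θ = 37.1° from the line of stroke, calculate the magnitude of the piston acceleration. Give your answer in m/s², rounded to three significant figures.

ω = 10.35 rad/s
x(θ) = r cosθ + √(L² − r² sin²θ); with ω constant, a = ω²·d²x/dθ².
d²x/dθ² = −r cosθ − r²(cos2θ)/√u − r⁴ sin²2θ/(4u^{3/2}),  u = L² − r² sin²θ = 0.0715281 m².
Substituting r = 0.0626 m, L = 0.2701 m, θ = 37.1°: d²x/dθ² = -0.054104 m.
a = ω²·d²x/dθ² = (10.35)²·(-0.054104) = -5.7958 m/s²;  |a| = 5.7958 m/s².

5.80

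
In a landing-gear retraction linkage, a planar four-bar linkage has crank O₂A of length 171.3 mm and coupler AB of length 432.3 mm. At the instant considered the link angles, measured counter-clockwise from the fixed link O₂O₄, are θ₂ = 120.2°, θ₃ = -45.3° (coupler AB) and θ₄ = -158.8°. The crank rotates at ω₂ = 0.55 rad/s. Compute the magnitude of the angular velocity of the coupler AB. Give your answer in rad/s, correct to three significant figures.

ω₂ = 0.55 rad/s
Differentiating the loop-closure r₂e^{iθ₂}+r₃e^{iθ₃}=r₁+r₄e^{iθ₄} gives r₂ω₂e^{iθ₂}+r₃ω₃e^{iθ₃}=r₄ω₄e^{iθ₄}.
Eliminating the other unknown: ω₃ = r₂ω₂ sin(θ₄−θ₂) / [r₃ sin(θ₃−θ₄)].
Numerator sine = +0.98769; denominator sine = +0.91706.
Result = 0.1713·0.55·(+0.98769) / (0.4323·(+0.91706)) = +0.23472 rad/s; magnitude 0.23472 rad/s.

0.235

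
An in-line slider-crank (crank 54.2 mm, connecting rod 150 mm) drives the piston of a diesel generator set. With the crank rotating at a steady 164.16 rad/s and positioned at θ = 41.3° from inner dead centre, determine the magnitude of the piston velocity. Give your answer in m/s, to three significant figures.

7.51

ω = 164.2 rad/s
For an in-line slider-crank, x = r cosθ + √(L² − r² sin²θ), so v = −rω sinθ·[1 + r cosθ/√(L² − r² sin²θ)].
With r = 0.0542 m, L = 0.15 m, θ = 41.3°: √(L² − r² sin²θ) = 0.14567 m.
v = −0.0542·164.2·0.66000·[1 + 0.0542·0.75126/0.14567] = -7.5138 m/s.
|v| = 7.5138 m/s.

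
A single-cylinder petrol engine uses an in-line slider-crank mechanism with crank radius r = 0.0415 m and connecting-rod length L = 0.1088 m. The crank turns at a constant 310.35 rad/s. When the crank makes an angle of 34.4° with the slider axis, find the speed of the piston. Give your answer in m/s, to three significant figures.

9.62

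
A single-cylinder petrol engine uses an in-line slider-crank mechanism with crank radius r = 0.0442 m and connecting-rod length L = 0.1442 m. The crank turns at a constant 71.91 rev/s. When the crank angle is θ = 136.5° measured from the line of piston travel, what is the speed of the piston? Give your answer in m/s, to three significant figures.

ω = 2π·71.9 = 451.8 rad/s
For an in-line slider-crank, x = r cosθ + √(L² − r² sin²θ), so v = −rω sinθ·[1 + r cosθ/√(L² − r² sin²θ)].
With r = 0.0442 m, L = 0.1442 m, θ = 136.5°: √(L² − r² sin²θ) = 0.14095 m.
v = −0.0442·451.8·0.68835·[1 + 0.0442·-0.72537/0.14095] = -10.62 m/s.
|v| = 10.62 m/s.

10.6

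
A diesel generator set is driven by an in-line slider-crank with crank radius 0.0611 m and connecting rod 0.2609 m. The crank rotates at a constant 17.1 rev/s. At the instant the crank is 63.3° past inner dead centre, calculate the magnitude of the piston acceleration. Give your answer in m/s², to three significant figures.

218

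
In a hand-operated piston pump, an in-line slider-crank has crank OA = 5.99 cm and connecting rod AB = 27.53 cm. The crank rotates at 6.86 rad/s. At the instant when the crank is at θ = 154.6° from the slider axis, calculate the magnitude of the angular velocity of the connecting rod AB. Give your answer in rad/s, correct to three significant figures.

1.35

ω = 6.86 rad/s
The rod makes angle φ with the slider axis where L sinφ = r sinθ; differentiating, L cosφ·φ̇ = r ω cosθ.
L cosφ = √(L² − r² sin²θ) = 0.2741 m.
|ω_rod| = r ω |cosθ| / √(L² − r² sin²θ) = 0.0599·6.86·0.90334/0.2741 = 1.3542 rad/s.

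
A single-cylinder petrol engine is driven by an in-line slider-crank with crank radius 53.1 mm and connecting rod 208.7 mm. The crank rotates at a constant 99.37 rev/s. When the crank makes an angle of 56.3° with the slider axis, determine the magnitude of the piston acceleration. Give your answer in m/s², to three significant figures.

ω = 2π·99.4 = 624.4 rad/s
x(θ) = r cosθ + √(L² − r² sin²θ); with ω constant, a = ω²·d²x/dθ².
d²x/dθ² = −r cosθ − r²(cos2θ)/√u − r⁴ sin²2θ/(4u^{3/2}),  u = L² − r² sin²θ = 0.0416041 m².
Substituting r = 0.0531 m, L = 0.2087 m, θ = 56.3°: d²x/dθ² = -0.02435 m.
a = ω²·d²x/dθ² = (624.4)²·(-0.02435) = -9492.1 m/s²;  |a| = 9492.1 m/s².

9490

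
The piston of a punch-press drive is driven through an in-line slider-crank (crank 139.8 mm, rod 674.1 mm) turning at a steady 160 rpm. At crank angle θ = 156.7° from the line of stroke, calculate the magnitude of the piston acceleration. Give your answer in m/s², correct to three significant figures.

ω = 2π·160/60 = 16.76 rad/s
x(θ) = r cosθ + √(L² − r² sin²θ); with ω constant, a = ω²·d²x/dθ².
d²x/dθ² = −r cosθ − r²(cos2θ)/√u − r⁴ sin²2θ/(4u^{3/2}),  u = L² − r² sin²θ = 0.451353 m².
Substituting r = 0.1398 m, L = 0.6741 m, θ = 156.7°: d²x/dθ² = +0.10824 m.
a = ω²·d²x/dθ² = (16.76)²·(+0.10824) = +30.388 m/s²;  |a| = 30.388 m/s².

30.4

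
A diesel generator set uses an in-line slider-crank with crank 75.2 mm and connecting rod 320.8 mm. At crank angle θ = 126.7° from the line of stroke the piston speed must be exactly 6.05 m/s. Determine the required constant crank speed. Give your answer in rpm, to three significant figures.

For an in-line slider-crank, |v_piston| = rω|sinθ|·[1 + r cosθ/√(L² − r² sin²θ)].
With r = 0.0752 m, L = 0.3208 m, θ = 126.7°: the bracketed kinematic factor |dx/dθ| = 0.051694 m.
ω = v/|dx/dθ| = 6.05/0.051694 = 117.04 rad/s.
N = 60ω/(2π) = 1117.6 rpm.

1120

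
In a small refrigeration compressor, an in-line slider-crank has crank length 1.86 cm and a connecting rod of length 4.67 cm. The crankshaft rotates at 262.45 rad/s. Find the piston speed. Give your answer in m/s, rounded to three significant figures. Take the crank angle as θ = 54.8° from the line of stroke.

ω = 262.4 rad/s
For an in-line slider-crank, x = r cosθ + √(L² − r² sin²θ), so v = −rω sinθ·[1 + r cosθ/√(L² − r² sin²θ)].
With r = 0.0186 m, L = 0.0467 m, θ = 54.8°: √(L² − r² sin²θ) = 0.044157 m.
v = −0.0186·262.4·0.81714·[1 + 0.0186·0.57643/0.044157] = -4.9575 m/s.
|v| = 4.9575 m/s.

4.96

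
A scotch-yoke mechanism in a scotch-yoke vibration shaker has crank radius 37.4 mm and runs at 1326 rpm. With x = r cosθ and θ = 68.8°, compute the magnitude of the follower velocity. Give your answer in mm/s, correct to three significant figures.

4840

ω = 138.9 rad/s (from 1326 rpm).
x = r cosθ ⇒ ẋ = −rω sinθ.
|v| = rω|sinθ| = 0.0374·138.9·|sin 68.8°| = 4.8418 m/s = 4841.8 mm/s.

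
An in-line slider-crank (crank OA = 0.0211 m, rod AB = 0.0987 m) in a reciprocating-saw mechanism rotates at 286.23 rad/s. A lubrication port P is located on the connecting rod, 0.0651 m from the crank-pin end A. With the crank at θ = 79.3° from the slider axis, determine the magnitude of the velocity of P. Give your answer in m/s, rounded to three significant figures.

6.11

ω = 286.2 rad/s.  Crank-pin speed |V_A| = rω = 6.0395 m/s, perpendicular to OA.
Rod angle: sinφ = −(r/L) sinθ ⇒ φ = -12.126°; ω_rod = −rω cosθ/√(L²−r²sin²θ) = -11.62 rad/s.
V_P = V_A + ω_rod × AP, with AP = 0.0651 m along the rod.
Components: V_Px = −rω sinθ − a·ω_rod·sinφ = -6.0934 m/s;  V_Py = rω cosθ + a·ω_rod·cosφ = +0.38173 m/s.
|V_P| = √(V_Px² + V_Py²) = 6.1053 m/s.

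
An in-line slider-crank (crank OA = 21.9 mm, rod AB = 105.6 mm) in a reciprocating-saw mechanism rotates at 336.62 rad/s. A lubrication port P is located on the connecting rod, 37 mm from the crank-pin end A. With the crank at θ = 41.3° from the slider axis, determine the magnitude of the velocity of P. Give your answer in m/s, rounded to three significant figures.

6.27

ω = 336.6 rad/s.  Crank-pin speed |V_A| = rω = 7.372 m/s, perpendicular to OA.
Rod angle: sinφ = −(r/L) sinθ ⇒ φ = -7.867°; ω_rod = −rω cosθ/√(L²−r²sin²θ) = -52.944 rad/s.
V_P = V_A + ω_rod × AP, with AP = 0.037 m along the rod.
Components: V_Px = −rω sinθ − a·ω_rod·sinφ = -5.1336 m/s;  V_Py = rω cosθ + a·ω_rod·cosφ = +3.5978 m/s.
|V_P| = √(V_Px² + V_Py²) = 6.2689 m/s.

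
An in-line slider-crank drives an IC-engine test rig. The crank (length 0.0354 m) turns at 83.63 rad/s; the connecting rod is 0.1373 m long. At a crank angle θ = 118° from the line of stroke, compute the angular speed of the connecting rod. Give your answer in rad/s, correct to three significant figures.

10.4

ω = 83.63 rad/s
The rod makes angle φ with the slider axis where L sinφ = r sinθ; differentiating, L cosφ·φ̇ = r ω cosθ.
L cosφ = √(L² − r² sin²θ) = 0.13369 m.
|ω_rod| = r ω |cosθ| / √(L² − r² sin²θ) = 0.0354·83.63·0.46947/0.13369 = 10.396 rad/s.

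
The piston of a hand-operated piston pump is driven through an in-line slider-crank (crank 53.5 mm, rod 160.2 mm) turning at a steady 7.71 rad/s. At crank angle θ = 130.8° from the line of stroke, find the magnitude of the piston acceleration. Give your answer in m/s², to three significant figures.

2.21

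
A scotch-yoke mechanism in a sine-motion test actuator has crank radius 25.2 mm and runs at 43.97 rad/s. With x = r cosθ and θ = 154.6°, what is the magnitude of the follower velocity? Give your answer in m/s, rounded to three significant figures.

ω = 43.97 rad/s
x = r cosθ ⇒ ẋ = −rω sinθ.
|v| = rω|sinθ| = 0.0252·43.97·|sin 154.6°| = 0.47528 m/s.

0.475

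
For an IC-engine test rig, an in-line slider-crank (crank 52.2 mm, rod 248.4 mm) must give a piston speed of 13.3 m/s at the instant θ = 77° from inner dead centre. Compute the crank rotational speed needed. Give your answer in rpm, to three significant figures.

2380

For an in-line slider-crank, |v_piston| = rω|sinθ|·[1 + r cosθ/√(L² − r² sin²θ)].
With r = 0.0522 m, L = 0.2484 m, θ = 77°: the bracketed kinematic factor |dx/dθ| = 0.053319 m.
ω = v/|dx/dθ| = 13.3/0.053319 = 249.44 rad/s.
N = 60ω/(2π) = 2382 rpm.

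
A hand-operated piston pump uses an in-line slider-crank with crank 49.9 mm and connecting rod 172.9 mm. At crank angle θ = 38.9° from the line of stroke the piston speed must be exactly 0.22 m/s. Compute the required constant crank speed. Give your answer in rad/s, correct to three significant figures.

5.72

For an in-line slider-crank, |v_piston| = rω|sinθ|·[1 + r cosθ/√(L² − r² sin²θ)].
With r = 0.0499 m, L = 0.1729 m, θ = 38.9°: the bracketed kinematic factor |dx/dθ| = 0.038492 m.
ω = v/|dx/dθ| = 0.22/0.038492 = 5.7155 rad/s.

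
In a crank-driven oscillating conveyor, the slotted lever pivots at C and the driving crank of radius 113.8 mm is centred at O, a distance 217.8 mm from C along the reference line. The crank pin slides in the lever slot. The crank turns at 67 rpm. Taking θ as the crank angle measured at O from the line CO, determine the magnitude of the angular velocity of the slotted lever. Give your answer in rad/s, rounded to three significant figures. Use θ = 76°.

ω = 7.016 rad/s (from 67 rpm).
Crank pin A relative to C: A = (d + r cosθ, r sinθ); lever angle φ = atan2(r sinθ, d + r cosθ).
Differentiating tanφ: φ̇ = rω(d cosθ + r)/(d² + r² + 2dr cosθ).
d² + r² + 2dr cosθ = |CA|² = 0.0723797 m²;  d cosθ + r = +0.16649 m.
|ω_lever| = |0.1138·7.016·+0.16649| / 0.0723797 = 1.8366 rad/s.

1.84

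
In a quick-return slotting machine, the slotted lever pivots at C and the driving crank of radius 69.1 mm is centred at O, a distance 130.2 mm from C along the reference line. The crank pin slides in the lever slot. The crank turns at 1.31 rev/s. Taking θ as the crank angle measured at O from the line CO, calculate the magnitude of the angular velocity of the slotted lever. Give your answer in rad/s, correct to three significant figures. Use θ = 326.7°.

ω = 8.231 rad/s (from 1.31 rev/s).
Crank pin A relative to C: A = (d + r cosθ, r sinθ); lever angle φ = atan2(r sinθ, d + r cosθ).
Differentiating tanφ: φ̇ = rω(d cosθ + r)/(d² + r² + 2dr cosθ).
d² + r² + 2dr cosθ = |CA|² = 0.0367661 m²;  d cosθ + r = +0.17792 m.
|ω_lever| = |0.0691·8.231·+0.17792| / 0.0367661 = 2.7524 rad/s.

2.75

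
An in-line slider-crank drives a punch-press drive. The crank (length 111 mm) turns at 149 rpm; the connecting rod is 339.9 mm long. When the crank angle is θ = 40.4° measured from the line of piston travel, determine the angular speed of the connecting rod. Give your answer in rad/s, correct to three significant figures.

3.97

ω = 15.6 rad/s (converted from 149 rpm).
The rod makes angle φ with the slider axis where L sinφ = r sinθ; differentiating, L cosφ·φ̇ = r ω cosθ.
L cosφ = √(L² − r² sin²θ) = 0.3322 m.
|ω_rod| = r ω |cosθ| / √(L² − r² sin²θ) = 0.111·15.6·0.76154/0.3322 = 3.9704 rad/s.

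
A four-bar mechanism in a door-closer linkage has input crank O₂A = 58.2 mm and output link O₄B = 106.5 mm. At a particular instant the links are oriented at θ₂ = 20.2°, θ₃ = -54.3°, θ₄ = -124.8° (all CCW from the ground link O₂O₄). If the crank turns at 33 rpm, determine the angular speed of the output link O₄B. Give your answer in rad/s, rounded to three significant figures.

1.93

ω₂ = 3.456 rad/s (from 33 rpm).
Differentiating the loop-closure r₂e^{iθ₂}+r₃e^{iθ₃}=r₁+r₄e^{iθ₄} gives r₂ω₂e^{iθ₂}+r₃ω₃e^{iθ₃}=r₄ω₄e^{iθ₄}.
Eliminating the other unknown: ω₄ = r₂ω₂ sin(θ₂−θ₃) / [r₄ sin(θ₄−θ₃)].
Numerator sine = +0.96363; denominator sine = -0.94264.
Result = 0.0582·3.456·(+0.96363) / (0.1065·(-0.94264)) = -1.9305 rad/s; magnitude 1.9305 rad/s.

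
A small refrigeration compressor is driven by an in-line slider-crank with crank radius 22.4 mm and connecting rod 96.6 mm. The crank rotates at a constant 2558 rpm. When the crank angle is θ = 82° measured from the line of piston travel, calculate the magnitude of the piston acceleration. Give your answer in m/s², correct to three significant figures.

ω = 2π·2558/60 = 267.9 rad/s
x(θ) = r cosθ + √(L² − r² sin²θ); with ω constant, a = ω²·d²x/dθ².
d²x/dθ² = −r cosθ − r²(cos2θ)/√u − r⁴ sin²2θ/(4u^{3/2}),  u = L² − r² sin²θ = 0.00883952 m².
Substituting r = 0.0224 m, L = 0.0966 m, θ = 82°: d²x/dθ² = +0.0020068 m.
a = ω²·d²x/dθ² = (267.9)²·(+0.0020068) = +144 m/s²;  |a| = 144 m/s².

144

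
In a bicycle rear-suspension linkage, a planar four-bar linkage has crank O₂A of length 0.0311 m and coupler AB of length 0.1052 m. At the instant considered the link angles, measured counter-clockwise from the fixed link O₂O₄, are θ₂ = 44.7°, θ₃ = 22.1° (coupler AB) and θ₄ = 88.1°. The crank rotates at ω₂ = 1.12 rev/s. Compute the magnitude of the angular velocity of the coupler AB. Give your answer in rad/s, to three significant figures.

ω₂ = 7.037 rad/s (from 1.12 rev/s).
Differentiating the loop-closure r₂e^{iθ₂}+r₃e^{iθ₃}=r₁+r₄e^{iθ₄} gives r₂ω₂e^{iθ₂}+r₃ω₃e^{iθ₃}=r₄ω₄e^{iθ₄}.
Eliminating the other unknown: ω₃ = r₂ω₂ sin(θ₄−θ₂) / [r₃ sin(θ₃−θ₄)].
Numerator sine = +0.68709; denominator sine = -0.91355.
Result = 0.0311·7.037·(+0.68709) / (0.1052·(-0.91355)) = -1.5647 rad/s; magnitude 1.5647 rad/s.

1.56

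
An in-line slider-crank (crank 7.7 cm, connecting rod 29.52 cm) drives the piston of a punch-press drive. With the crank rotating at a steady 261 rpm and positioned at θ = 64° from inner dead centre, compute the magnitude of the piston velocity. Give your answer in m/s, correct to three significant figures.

2.11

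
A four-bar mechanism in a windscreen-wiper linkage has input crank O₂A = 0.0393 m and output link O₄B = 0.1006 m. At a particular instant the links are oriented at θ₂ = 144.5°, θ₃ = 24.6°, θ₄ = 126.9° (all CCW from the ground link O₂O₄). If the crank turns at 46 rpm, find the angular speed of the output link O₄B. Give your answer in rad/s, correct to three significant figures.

1.67

ω₂ = 4.817 rad/s (from 46 rpm).
Differentiating the loop-closure r₂e^{iθ₂}+r₃e^{iθ₃}=r₁+r₄e^{iθ₄} gives r₂ω₂e^{iθ₂}+r₃ω₃e^{iθ₃}=r₄ω₄e^{iθ₄}.
Eliminating the other unknown: ω₄ = r₂ω₂ sin(θ₂−θ₃) / [r₄ sin(θ₄−θ₃)].
Numerator sine = +0.86690; denominator sine = +0.97705.
Result = 0.0393·4.817·(+0.86690) / (0.1006·(+0.97705)) = +1.6697 rad/s; magnitude 1.6697 rad/s.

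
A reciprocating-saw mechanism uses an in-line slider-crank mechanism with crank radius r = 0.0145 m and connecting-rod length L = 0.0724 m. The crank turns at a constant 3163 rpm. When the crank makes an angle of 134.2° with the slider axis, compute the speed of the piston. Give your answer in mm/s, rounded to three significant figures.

ω = 2π·3163/60 = 331.2 rad/s
For an in-line slider-crank, x = r cosθ + √(L² − r² sin²θ), so v = −rω sinθ·[1 + r cosθ/√(L² − r² sin²θ)].
With r = 0.0145 m, L = 0.0724 m, θ = 134.2°: √(L² − r² sin²θ) = 0.07165 m.
v = −0.0145·331.2·0.71691·[1 + 0.0145·-0.69717/0.07165] = -2.9574 m/s.
|v| = 2.9574 m/s = 2957.4 mm/s.

2960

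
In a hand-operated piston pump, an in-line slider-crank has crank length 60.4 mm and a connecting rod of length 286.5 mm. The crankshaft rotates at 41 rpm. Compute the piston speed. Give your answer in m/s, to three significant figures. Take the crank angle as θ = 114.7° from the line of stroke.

0.214

ω = 2π·41/60 = 4.294 rad/s
For an in-line slider-crank, x = r cosθ + √(L² − r² sin²θ), so v = −rω sinθ·[1 + r cosθ/√(L² − r² sin²θ)].
With r = 0.0604 m, L = 0.2865 m, θ = 114.7°: √(L² − r² sin²θ) = 0.2812 m.
v = −0.0604·4.294·0.90851·[1 + 0.0604·-0.41787/0.2812] = -0.21445 m/s.
|v| = 0.21445 m/s.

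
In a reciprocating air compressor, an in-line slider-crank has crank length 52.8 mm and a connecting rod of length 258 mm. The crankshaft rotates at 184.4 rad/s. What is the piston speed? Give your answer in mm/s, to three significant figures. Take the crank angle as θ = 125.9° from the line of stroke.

ω = 184.4 rad/s
For an in-line slider-crank, x = r cosθ + √(L² − r² sin²θ), so v = −rω sinθ·[1 + r cosθ/√(L² − r² sin²θ)].
With r = 0.0528 m, L = 0.258 m, θ = 125.9°: √(L² − r² sin²θ) = 0.25443 m.
v = −0.0528·184.4·0.81004·[1 + 0.0528·-0.58637/0.25443] = -6.9271 m/s.
|v| = 6.9271 m/s = 6927.1 mm/s.

6930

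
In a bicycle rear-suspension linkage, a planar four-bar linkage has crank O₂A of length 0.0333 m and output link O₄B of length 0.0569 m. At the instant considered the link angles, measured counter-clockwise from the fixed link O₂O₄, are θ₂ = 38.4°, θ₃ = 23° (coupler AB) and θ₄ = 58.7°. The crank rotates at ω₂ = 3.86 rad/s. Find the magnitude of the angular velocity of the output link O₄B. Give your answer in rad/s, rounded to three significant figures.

ω₂ = 3.86 rad/s
Differentiating the loop-closure r₂e^{iθ₂}+r₃e^{iθ₃}=r₁+r₄e^{iθ₄} gives r₂ω₂e^{iθ₂}+r₃ω₃e^{iθ₃}=r₄ω₄e^{iθ₄}.
Eliminating the other unknown: ω₄ = r₂ω₂ sin(θ₂−θ₃) / [r₄ sin(θ₄−θ₃)].
Numerator sine = +0.26556; denominator sine = +0.58354.
Result = 0.0333·3.86·(+0.26556) / (0.0569·(+0.58354)) = +1.028 rad/s; magnitude 1.028 rad/s.

1.03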